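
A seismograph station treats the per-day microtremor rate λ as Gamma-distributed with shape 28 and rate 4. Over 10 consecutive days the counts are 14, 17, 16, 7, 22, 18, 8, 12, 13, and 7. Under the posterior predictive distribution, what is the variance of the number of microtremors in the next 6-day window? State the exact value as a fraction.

Total count: 14 + 17 + 16 + 7 + 22 + 18 + 8 + 12 + 13 + 7 = 134.
Total exposure: 10 days.
By Gamma–Poisson conjugacy, the posterior is Gamma(α + Σx, β + Σt) = Gamma(28 + 134, 4 + 10) = Gamma(162, 14).
The posterior predictive for a window of length T is Negative Binomial with variance T·α'·(β'+T)/β'² = 6·162·20/196 = 4860/49.

4860/49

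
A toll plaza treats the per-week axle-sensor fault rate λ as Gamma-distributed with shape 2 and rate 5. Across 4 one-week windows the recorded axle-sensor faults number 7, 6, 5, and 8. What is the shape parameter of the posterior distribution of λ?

Total count: 7 + 6 + 5 + 8 = 26.
Total exposure: 4 weeks.
Conjugate update: add total count to the shape and total exposure to the rate, giving Gamma(28, 9).

28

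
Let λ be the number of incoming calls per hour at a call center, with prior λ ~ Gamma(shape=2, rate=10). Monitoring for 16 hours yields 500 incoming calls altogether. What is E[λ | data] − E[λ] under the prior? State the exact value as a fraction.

Total count 500 over total exposure 16 hours.
Posterior: α' = 2 + 500 = 502, β' = 10 + 16 = 26.
Posterior mean = 502/26 = 251/13; prior mean = 2/10 = 1/5. Difference = 251/13 − 1/5 = 1242/65.

1242/65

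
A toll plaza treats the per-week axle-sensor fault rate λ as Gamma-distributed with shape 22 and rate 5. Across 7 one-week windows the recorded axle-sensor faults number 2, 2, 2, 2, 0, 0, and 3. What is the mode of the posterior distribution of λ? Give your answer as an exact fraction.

8/3

Total count: 2 + 2 + 2 + 2 + 0 + 0 + 3 = 11.
Total exposure: 7 weeks.
By Gamma–Poisson conjugacy, the posterior is Gamma(α + Σx, β + Σt) = Gamma(22 + 11, 5 + 7) = Gamma(33, 12).
Posterior mode = (α'−1)/β' = 32/12 = 8/3.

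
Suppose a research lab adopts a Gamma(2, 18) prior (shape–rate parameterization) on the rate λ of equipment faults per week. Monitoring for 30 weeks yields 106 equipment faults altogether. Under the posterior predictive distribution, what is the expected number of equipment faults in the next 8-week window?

Total count 106 over total exposure 30 weeks.
Conjugate update: add total count to the shape and total exposure to the rate, giving Gamma(108, 48).
Predictive mean over an 8-week window = T·E[λ|data] = 8·108/48 = 18.

18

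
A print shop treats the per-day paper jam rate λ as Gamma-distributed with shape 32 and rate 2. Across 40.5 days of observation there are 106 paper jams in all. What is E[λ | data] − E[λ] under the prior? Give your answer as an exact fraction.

Total count 106 over total exposure 40.5 days.
The Gamma prior is conjugate for the Poisson rate, so λ | data ~ Gamma(32+106, 2+40.5) = Gamma(138, 85/2).
Posterior mean = 138/(85/2) = 276/85; prior mean = 32/2 = 16. Difference = 276/85 − 16 = -1084/85.

-1084/85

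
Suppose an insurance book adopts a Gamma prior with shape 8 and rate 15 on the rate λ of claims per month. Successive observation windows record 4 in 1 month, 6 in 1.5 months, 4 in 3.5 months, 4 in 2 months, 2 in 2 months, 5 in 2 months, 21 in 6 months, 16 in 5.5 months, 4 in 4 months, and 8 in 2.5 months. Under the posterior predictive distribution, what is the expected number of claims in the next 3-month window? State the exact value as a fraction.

82/15

Total count: 4 + 6 + 4 + 4 + 2 + 5 + 21 + 16 + 4 + 8 = 74.
Total exposure: 1 + 1.5 + 3.5 + 2 + 2 + 2 + 6 + 5.5 + 4 + 2.5 = 30 months.
Posterior: α' = 8 + 74 = 82, β' = 15 + 30 = 45.
Predictive mean over a 3-month window = T·E[λ|data] = 3·82/45 = 82/15.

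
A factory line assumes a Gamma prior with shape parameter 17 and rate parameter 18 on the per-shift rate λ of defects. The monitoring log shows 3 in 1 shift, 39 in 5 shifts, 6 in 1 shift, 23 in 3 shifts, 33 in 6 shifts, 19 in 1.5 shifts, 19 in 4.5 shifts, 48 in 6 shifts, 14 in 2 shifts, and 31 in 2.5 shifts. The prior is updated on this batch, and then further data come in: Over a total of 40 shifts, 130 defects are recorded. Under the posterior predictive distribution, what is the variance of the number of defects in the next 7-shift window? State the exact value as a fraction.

1042860/32761

Total count: 3 + 39 + 6 + 23 + 33 + 19 + 19 + 48 + 14 + 31 = 235.
Total exposure: 1 + 5 + 1 + 3 + 6 + 1.5 + 4.5 + 6 + 2 + 2.5 = 32.5 shifts.
After the first batch: Gamma(17 + 235, 18 + 32.5) = Gamma(252, 101/2).
Total count 130 over total exposure 40 shifts.
After the second batch: Gamma(252 + 130, 101/2 + 40) = Gamma(382, 181/2).
The posterior predictive for a window of length T is Negative Binomial with variance T·α'·(β'+T)/β'² = 7·382·(195/2)/(32761/4) = 1042860/32761.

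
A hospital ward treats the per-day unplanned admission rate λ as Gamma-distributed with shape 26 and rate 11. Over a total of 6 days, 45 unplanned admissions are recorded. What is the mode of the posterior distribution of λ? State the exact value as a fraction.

70/17

Total count 45 over total exposure 6 days.
Gamma(α, β) with Poisson data over total exposure Σt gives posterior Gamma(α+Σx, β+Σt) = Gamma(71, 17).
Posterior mode = (α'−1)/β' = 70/17.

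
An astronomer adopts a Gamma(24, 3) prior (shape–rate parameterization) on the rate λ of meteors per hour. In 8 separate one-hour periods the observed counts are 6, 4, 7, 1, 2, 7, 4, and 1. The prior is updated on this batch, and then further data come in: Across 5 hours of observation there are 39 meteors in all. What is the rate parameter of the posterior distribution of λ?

Total count: 6 + 4 + 7 + 1 + 2 + 7 + 4 + 1 = 32.
Total exposure: 8 hours.
After the first batch: Gamma(24 + 32, 3 + 8) = Gamma(56, 11).
Total count 39 over total exposure 5 hours.
After the second batch: Gamma(56 + 39, 11 + 5) = Gamma(95, 16).

16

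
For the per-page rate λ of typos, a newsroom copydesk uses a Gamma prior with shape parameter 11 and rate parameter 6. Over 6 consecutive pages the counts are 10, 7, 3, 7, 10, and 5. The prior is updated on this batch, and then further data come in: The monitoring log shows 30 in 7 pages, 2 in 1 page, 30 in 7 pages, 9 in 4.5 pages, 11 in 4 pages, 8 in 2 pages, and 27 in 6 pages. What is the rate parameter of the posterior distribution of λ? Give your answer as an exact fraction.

Total count: 10 + 7 + 3 + 7 + 10 + 5 = 42.
Total exposure: 6 pages.
After the first batch: Gamma(11 + 42, 6 + 6) = Gamma(53, 12).
Total count: 30 + 2 + 30 + 9 + 11 + 8 + 27 = 117.
Total exposure: 7 + 1 + 7 + 4.5 + 4 + 2 + 6 = 31.5 pages.
After the second batch: Gamma(53 + 117, 12 + 31.5) = Gamma(170, 87/2).

87/2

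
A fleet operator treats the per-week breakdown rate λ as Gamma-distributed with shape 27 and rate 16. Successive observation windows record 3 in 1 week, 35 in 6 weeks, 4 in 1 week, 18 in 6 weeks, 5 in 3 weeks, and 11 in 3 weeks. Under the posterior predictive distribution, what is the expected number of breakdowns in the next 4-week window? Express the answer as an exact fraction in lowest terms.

Total count: 3 + 35 + 4 + 18 + 5 + 11 = 76.
Total exposure: 1 + 6 + 1 + 6 + 3 + 3 = 20 weeks.
By Gamma–Poisson conjugacy, the posterior is Gamma(α + Σx, β + Σt) = Gamma(27 + 76, 16 + 20) = Gamma(103, 36).
Predictive mean over a 4-week window = T·E[λ|data] = 4·103/36 = 103/9.

103/9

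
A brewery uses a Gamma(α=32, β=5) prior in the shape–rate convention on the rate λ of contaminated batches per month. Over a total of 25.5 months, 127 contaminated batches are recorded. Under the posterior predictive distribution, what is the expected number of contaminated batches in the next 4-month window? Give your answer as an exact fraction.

Total count 127 over total exposure 25.5 months.
By Gamma–Poisson conjugacy, the posterior is Gamma(α + Σx, β + Σt) = Gamma(32 + 127, 5 + 25.5) = Gamma(159, 61/2).
Predictive mean over a 4-month window = T·E[λ|data] = 4·159/(61/2) = 1272/61.

1272/61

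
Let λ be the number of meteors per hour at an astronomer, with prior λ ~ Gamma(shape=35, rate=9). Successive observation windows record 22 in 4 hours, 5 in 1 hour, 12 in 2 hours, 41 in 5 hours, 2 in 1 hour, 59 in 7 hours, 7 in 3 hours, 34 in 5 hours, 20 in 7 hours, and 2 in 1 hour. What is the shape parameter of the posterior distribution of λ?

239

Total count: 22 + 5 + 12 + 41 + 2 + 59 + 7 + 34 + 20 + 2 = 204.
Total exposure: 4 + 1 + 2 + 5 + 1 + 7 + 3 + 5 + 7 + 1 = 36 hours.
Conjugate update: add total count to the shape and total exposure to the rate, giving Gamma(239, 45).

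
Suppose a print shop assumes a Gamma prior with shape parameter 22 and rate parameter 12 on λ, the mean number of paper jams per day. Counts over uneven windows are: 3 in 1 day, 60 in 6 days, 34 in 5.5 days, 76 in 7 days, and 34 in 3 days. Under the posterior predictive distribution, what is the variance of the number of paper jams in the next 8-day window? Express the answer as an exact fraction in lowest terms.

Total count: 3 + 60 + 34 + 76 + 34 = 207.
Total exposure: 1 + 6 + 5.5 + 7 + 3 = 22.5 days.
Posterior: α' = 22 + 207 = 229, β' = 12 + 22.5 = 69/2.
The posterior predictive for a window of length T is Negative Binomial with variance T·α'·(β'+T)/β'² = 8·229·(85/2)/(4761/4) = 311440/4761.

311440/4761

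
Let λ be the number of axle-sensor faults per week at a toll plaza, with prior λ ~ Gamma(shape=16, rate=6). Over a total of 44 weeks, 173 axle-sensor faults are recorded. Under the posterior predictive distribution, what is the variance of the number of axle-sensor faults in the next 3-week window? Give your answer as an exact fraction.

30051/2500

Total count 173 over total exposure 44 weeks.
The Gamma prior is conjugate for the Poisson rate, so λ | data ~ Gamma(16+173, 6+44) = Gamma(189, 50).
The posterior predictive for a window of length T is Negative Binomial with variance T·α'·(β'+T)/β'² = 3·189·53/2500 = 30051/2500.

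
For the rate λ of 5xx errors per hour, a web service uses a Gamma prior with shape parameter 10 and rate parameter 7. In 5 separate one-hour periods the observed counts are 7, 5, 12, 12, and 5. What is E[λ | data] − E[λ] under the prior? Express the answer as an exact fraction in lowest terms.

79/28

Total count: 7 + 5 + 12 + 12 + 5 = 41.
Total exposure: 5 hours.
By Gamma–Poisson conjugacy, the posterior is Gamma(α + Σx, β + Σt) = Gamma(10 + 41, 7 + 5) = Gamma(51, 12).
Posterior mean = 51/12 = 17/4; prior mean = 10/7 = 10/7. Difference = 17/4 − 10/7 = 79/28.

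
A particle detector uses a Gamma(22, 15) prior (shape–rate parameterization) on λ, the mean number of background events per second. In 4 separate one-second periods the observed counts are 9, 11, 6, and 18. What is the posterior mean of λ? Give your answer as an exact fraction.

Total count: 9 + 11 + 6 + 18 = 44.
Total exposure: 4 seconds.
Posterior: α' = 22 + 44 = 66, β' = 15 + 4 = 19.
Posterior mean = α'/β' = 66/19.

66/19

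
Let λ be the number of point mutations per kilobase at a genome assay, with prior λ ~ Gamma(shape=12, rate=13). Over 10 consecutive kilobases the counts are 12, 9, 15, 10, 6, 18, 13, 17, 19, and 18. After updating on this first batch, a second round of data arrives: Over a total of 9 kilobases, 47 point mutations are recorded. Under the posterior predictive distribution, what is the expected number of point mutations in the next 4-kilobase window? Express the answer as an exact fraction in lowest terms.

49/2

Total count: 12 + 9 + 15 + 10 + 6 + 18 + 13 + 17 + 19 + 18 = 137.
Total exposure: 10 kilobases.
After the first batch: Gamma(12 + 137, 13 + 10) = Gamma(149, 23).
Total count 47 over total exposure 9 kilobases.
After the second batch: Gamma(149 + 47, 23 + 9) = Gamma(196, 32).
Predictive mean over a 4-kilobase window = T·E[λ|data] = 4·196/32 = 49/2.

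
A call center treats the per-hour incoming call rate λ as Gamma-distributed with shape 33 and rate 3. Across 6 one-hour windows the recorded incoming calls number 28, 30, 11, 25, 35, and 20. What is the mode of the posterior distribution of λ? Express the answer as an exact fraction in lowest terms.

Total count: 28 + 30 + 11 + 25 + 35 + 20 = 149.
Total exposure: 6 hours.
Posterior: α' = 33 + 149 = 182, β' = 3 + 6 = 9.
Posterior mode = (α'−1)/β' = 181/9.

181/9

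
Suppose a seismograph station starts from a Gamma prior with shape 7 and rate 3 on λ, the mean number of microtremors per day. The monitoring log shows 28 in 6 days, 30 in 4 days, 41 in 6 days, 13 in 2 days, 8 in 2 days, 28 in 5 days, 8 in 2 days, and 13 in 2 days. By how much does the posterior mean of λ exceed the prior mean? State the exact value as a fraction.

19/6

Total count: 28 + 30 + 41 + 13 + 8 + 28 + 8 + 13 = 169.
Total exposure: 6 + 4 + 6 + 2 + 2 + 5 + 2 + 2 = 29 days.
Conjugate update: add total count to the shape and total exposure to the rate, giving Gamma(176, 32).
Posterior mean = 176/32 = 11/2; prior mean = 7/3 = 7/3. Difference = 11/2 − 7/3 = 19/6.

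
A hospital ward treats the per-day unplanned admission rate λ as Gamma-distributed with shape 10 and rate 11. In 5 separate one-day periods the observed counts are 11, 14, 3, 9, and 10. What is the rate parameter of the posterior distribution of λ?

16

Total count: 11 + 14 + 3 + 9 + 10 = 47.
Total exposure: 5 days.
The Gamma prior is conjugate for the Poisson rate, so λ | data ~ Gamma(10+47, 11+5) = Gamma(57, 16).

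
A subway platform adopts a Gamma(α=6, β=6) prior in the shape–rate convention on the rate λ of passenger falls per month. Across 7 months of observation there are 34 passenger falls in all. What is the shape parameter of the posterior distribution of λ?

40

Total count 34 over total exposure 7 months.
Posterior: α' = 6 + 34 = 40, β' = 6 + 7 = 13.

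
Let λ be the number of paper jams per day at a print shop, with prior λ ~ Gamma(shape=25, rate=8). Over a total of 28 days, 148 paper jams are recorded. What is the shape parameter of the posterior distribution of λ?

Total count 148 over total exposure 28 days.
The Gamma prior is conjugate for the Poisson rate, so λ | data ~ Gamma(25+148, 8+28) = Gamma(173, 36).

173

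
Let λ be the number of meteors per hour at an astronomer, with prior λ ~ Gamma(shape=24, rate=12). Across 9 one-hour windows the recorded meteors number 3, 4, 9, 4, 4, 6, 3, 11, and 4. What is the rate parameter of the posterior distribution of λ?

21

Total count: 3 + 4 + 9 + 4 + 4 + 6 + 3 + 11 + 4 = 48.
Total exposure: 9 hours.
Gamma(α, β) with Poisson data over total exposure Σt gives posterior Gamma(α+Σx, β+Σt) = Gamma(72, 21).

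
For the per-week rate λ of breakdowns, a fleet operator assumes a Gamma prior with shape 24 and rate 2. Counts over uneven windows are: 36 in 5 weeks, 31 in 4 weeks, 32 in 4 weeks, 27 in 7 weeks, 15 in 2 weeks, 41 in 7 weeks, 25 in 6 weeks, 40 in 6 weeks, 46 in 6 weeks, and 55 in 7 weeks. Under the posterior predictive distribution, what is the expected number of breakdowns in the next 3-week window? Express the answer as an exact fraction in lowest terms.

Total count: 36 + 31 + 32 + 27 + 15 + 41 + 25 + 40 + 46 + 55 = 348.
Total exposure: 5 + 4 + 4 + 7 + 2 + 7 + 6 + 6 + 6 + 7 = 54 weeks.
Gamma(α, β) with Poisson data over total exposure Σt gives posterior Gamma(α+Σx, β+Σt) = Gamma(372, 56).
Predictive mean over a 3-week window = T·E[λ|data] = 3·372/56 = 279/14.

279/14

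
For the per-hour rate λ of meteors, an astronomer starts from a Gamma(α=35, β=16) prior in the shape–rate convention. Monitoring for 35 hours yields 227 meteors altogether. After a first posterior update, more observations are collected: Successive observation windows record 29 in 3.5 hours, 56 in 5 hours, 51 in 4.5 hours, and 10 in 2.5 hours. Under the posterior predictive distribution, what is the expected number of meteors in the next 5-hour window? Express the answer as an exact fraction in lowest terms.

4080/133

Total count 227 over total exposure 35 hours.
After the first batch: Gamma(35 + 227, 16 + 35) = Gamma(262, 51).
Total count: 29 + 56 + 51 + 10 = 146.
Total exposure: 3.5 + 5 + 4.5 + 2.5 = 15.5 hours.
After the second batch: Gamma(262 + 146, 51 + 15.5) = Gamma(408, 133/2).
Predictive mean over a 5-hour window = T·E[λ|data] = 5·408/(133/2) = 4080/133.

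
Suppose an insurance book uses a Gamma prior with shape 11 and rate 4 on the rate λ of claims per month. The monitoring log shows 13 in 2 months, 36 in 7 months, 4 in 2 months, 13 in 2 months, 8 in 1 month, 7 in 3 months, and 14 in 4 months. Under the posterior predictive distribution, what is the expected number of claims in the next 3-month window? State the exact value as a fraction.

318/25

Total count: 13 + 36 + 4 + 13 + 8 + 7 + 14 = 95.
Total exposure: 2 + 7 + 2 + 2 + 1 + 3 + 4 = 21 months.
Gamma(α, β) with Poisson data over total exposure Σt gives posterior Gamma(α+Σx, β+Σt) = Gamma(106, 25).
Predictive mean over a 3-month window = T·E[λ|data] = 3·106/25 = 318/25.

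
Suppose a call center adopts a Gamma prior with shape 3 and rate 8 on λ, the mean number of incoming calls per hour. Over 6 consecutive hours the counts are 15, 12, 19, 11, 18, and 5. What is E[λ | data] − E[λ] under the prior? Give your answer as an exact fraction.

Total count: 15 + 12 + 19 + 11 + 18 + 5 = 80.
Total exposure: 6 hours.
By Gamma–Poisson conjugacy, the posterior is Gamma(α + Σx, β + Σt) = Gamma(3 + 80, 8 + 6) = Gamma(83, 14).
Posterior mean = 83/14 = 83/14; prior mean = 3/8 = 3/8. Difference = 83/14 − 3/8 = 311/56.

311/56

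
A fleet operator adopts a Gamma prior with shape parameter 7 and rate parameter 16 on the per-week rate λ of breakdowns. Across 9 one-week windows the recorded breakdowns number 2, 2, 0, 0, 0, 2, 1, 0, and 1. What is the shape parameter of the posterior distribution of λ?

15

Total count: 2 + 2 + 0 + 0 + 0 + 2 + 1 + 0 + 1 = 8.
Total exposure: 9 weeks.
Conjugate update: add total count to the shape and total exposure to the rate, giving Gamma(15, 25).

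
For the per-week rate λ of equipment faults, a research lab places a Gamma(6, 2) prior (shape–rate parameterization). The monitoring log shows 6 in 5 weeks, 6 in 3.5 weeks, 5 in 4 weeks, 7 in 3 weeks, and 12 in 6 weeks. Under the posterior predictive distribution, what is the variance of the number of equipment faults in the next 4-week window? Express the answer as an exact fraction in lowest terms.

18480/2209

Total count: 6 + 6 + 5 + 7 + 12 = 36.
Total exposure: 5 + 3.5 + 4 + 3 + 6 = 21.5 weeks.
The Gamma prior is conjugate for the Poisson rate, so λ | data ~ Gamma(6+36, 2+21.5) = Gamma(42, 47/2).
The posterior predictive for a window of length T is Negative Binomial with variance T·α'·(β'+T)/β'² = 4·42·(55/2)/(2209/4) = 18480/2209.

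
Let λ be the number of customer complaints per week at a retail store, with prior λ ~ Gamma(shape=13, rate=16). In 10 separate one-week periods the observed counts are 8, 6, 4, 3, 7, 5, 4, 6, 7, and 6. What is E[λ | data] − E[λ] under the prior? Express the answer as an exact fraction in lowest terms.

Total count: 8 + 6 + 4 + 3 + 7 + 5 + 4 + 6 + 7 + 6 = 56.
Total exposure: 10 weeks.
Gamma(α, β) with Poisson data over total exposure Σt gives posterior Gamma(α+Σx, β+Σt) = Gamma(69, 26).
Posterior mean = 69/26 = 69/26; prior mean = 13/16 = 13/16. Difference = 69/26 − 13/16 = 383/208.

383/208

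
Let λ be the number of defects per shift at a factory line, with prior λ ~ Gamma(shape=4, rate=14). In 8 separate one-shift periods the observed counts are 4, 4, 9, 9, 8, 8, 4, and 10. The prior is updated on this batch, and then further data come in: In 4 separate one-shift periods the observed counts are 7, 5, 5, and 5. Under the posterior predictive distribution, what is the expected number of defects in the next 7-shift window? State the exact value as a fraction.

Total count: 4 + 4 + 9 + 9 + 8 + 8 + 4 + 10 = 56.
Total exposure: 8 shifts.
After the first batch: Gamma(4 + 56, 14 + 8) = Gamma(60, 22).
Total count: 7 + 5 + 5 + 5 = 22.
Total exposure: 4 shifts.
After the second batch: Gamma(60 + 22, 22 + 4) = Gamma(82, 26).
Predictive mean over a 7-shift window = T·E[λ|data] = 7·82/26 = 287/13.

287/13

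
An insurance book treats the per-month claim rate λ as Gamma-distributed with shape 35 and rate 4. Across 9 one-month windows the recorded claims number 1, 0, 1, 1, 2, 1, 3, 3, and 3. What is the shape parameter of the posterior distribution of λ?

Total count: 1 + 0 + 1 + 1 + 2 + 1 + 3 + 3 + 3 = 15.
Total exposure: 9 months.
Posterior: α' = 35 + 15 = 50, β' = 4 + 9 = 13.

50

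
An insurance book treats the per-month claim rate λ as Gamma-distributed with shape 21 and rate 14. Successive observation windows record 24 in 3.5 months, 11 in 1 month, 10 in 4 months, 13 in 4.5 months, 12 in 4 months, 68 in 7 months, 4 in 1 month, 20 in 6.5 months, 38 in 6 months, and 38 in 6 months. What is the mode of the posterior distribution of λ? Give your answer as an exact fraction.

516/115

Total count: 24 + 11 + 10 + 13 + 12 + 68 + 4 + 20 + 38 + 38 = 238.
Total exposure: 3.5 + 1 + 4 + 4.5 + 4 + 7 + 1 + 6.5 + 6 + 6 = 43.5 months.
The Gamma prior is conjugate for the Poisson rate, so λ | data ~ Gamma(21+238, 14+43.5) = Gamma(259, 115/2).
Posterior mode = (α'−1)/β' = 258/(115/2) = 516/115.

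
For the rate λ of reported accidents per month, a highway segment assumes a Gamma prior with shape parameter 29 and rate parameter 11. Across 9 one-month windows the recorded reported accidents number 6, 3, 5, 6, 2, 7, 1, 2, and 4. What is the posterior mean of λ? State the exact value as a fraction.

Total count: 6 + 3 + 5 + 6 + 2 + 7 + 1 + 2 + 4 = 36.
Total exposure: 9 months.
By Gamma–Poisson conjugacy, the posterior is Gamma(α + Σx, β + Σt) = Gamma(29 + 36, 11 + 9) = Gamma(65, 20).
Posterior mean = α'/β' = 65/20 = 13/4.

13/4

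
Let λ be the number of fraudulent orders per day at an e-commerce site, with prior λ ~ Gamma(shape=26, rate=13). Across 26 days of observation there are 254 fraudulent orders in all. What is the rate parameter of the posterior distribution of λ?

39

Total count 254 over total exposure 26 days.
By Gamma–Poisson conjugacy, the posterior is Gamma(α + Σx, β + Σt) = Gamma(26 + 254, 13 + 26) = Gamma(280, 39).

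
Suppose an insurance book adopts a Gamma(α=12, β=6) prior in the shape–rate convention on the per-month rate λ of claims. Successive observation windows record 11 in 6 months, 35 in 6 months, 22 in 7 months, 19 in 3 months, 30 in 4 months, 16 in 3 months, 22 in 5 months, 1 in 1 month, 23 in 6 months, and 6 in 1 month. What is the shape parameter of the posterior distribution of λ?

197

Total count: 11 + 35 + 22 + 19 + 30 + 16 + 22 + 1 + 23 + 6 = 185.
Total exposure: 6 + 6 + 7 + 3 + 4 + 3 + 5 + 1 + 6 + 1 = 42 months.
Posterior: α' = 12 + 185 = 197, β' = 6 + 42 = 48.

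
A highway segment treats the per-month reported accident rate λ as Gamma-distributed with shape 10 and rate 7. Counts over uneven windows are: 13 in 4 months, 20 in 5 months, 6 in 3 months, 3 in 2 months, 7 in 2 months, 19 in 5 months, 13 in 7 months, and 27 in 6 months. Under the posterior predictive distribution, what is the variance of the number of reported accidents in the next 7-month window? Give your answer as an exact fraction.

39648/1681

Total count: 13 + 20 + 6 + 3 + 7 + 19 + 13 + 27 = 108.
Total exposure: 4 + 5 + 3 + 2 + 2 + 5 + 7 + 6 = 34 months.
Gamma(α, β) with Poisson data over total exposure Σt gives posterior Gamma(α+Σx, β+Σt) = Gamma(118, 41).
The posterior predictive for a window of length T is Negative Binomial with variance T·α'·(β'+T)/β'² = 7·118·48/1681 = 39648/1681.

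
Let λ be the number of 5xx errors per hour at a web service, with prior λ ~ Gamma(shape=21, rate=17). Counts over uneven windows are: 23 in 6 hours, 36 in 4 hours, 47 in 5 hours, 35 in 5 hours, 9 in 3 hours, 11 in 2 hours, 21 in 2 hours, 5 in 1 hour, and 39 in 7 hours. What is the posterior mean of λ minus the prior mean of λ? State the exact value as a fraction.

239/68

Total count: 23 + 36 + 47 + 35 + 9 + 11 + 21 + 5 + 39 = 226.
Total exposure: 6 + 4 + 5 + 5 + 3 + 2 + 2 + 1 + 7 = 35 hours.
Conjugate update: add total count to the shape and total exposure to the rate, giving Gamma(247, 52).
Posterior mean = 247/52 = 19/4; prior mean = 21/17 = 21/17. Difference = 19/4 − 21/17 = 239/68.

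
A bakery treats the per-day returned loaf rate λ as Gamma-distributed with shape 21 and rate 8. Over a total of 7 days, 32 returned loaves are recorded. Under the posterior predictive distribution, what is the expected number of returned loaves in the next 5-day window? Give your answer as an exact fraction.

53/3

Total count 32 over total exposure 7 days.
Gamma(α, β) with Poisson data over total exposure Σt gives posterior Gamma(α+Σx, β+Σt) = Gamma(53, 15).
Predictive mean over a 5-day window = T·E[λ|data] = 5·53/15 = 53/3.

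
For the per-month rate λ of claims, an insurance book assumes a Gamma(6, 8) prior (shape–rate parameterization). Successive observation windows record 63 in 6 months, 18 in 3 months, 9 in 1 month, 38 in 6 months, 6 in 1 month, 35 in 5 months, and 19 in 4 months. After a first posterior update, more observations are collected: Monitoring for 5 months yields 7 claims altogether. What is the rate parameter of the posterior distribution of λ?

Total count: 63 + 18 + 9 + 38 + 6 + 35 + 19 = 188.
Total exposure: 6 + 3 + 1 + 6 + 1 + 5 + 4 = 26 months.
After the first batch: Gamma(6 + 188, 8 + 26) = Gamma(194, 34).
Total count 7 over total exposure 5 months.
After the second batch: Gamma(194 + 7, 34 + 5) = Gamma(201, 39).

39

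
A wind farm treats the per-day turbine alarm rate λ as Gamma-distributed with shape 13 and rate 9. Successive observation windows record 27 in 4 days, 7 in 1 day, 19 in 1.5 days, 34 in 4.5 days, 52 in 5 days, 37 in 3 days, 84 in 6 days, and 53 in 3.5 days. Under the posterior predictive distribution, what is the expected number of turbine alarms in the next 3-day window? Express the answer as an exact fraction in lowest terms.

Total count: 27 + 7 + 19 + 34 + 52 + 37 + 84 + 53 = 313.
Total exposure: 4 + 1 + 1.5 + 4.5 + 5 + 3 + 6 + 3.5 = 28.5 days.
Conjugate update: add total count to the shape and total exposure to the rate, giving Gamma(326, 75/2).
Predictive mean over a 3-day window = T·E[λ|data] = 3·326/(75/2) = 652/25.

652/25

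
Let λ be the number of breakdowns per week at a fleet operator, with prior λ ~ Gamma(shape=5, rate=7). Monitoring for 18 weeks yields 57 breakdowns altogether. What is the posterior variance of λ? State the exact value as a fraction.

Total count 57 over total exposure 18 weeks.
By Gamma–Poisson conjugacy, the posterior is Gamma(α + Σx, β + Σt) = Gamma(5 + 57, 7 + 18) = Gamma(62, 25).
Posterior variance = α'/β'² = 62/625.

62/625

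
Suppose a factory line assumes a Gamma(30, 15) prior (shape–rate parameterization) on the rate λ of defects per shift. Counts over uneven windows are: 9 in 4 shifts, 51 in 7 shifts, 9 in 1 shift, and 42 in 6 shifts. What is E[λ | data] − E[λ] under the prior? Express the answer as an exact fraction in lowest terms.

25/11

Total count: 9 + 51 + 9 + 42 = 111.
Total exposure: 4 + 7 + 1 + 6 = 18 shifts.
The Gamma prior is conjugate for the Poisson rate, so λ | data ~ Gamma(30+111, 15+18) = Gamma(141, 33).
Posterior mean = 141/33 = 47/11; prior mean = 30/15 = 2. Difference = 47/11 − 2 = 25/11.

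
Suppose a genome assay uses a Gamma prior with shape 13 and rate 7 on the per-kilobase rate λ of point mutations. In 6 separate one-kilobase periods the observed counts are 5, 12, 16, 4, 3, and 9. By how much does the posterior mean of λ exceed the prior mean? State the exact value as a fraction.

265/91

Total count: 5 + 12 + 16 + 4 + 3 + 9 = 49.
Total exposure: 6 kilobases.
Conjugate update: add total count to the shape and total exposure to the rate, giving Gamma(62, 13).
Posterior mean = 62/13 = 62/13; prior mean = 13/7 = 13/7. Difference = 62/13 − 13/7 = 265/91.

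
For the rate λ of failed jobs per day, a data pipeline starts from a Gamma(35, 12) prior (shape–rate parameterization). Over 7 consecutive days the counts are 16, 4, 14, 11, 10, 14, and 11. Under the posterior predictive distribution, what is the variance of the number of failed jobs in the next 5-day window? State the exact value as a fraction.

13800/361

Total count: 16 + 4 + 14 + 11 + 10 + 14 + 11 = 80.
Total exposure: 7 days.
Conjugate update: add total count to the shape and total exposure to the rate, giving Gamma(115, 19).
The posterior predictive for a window of length T is Negative Binomial with variance T·α'·(β'+T)/β'² = 5·115·24/361 = 13800/361.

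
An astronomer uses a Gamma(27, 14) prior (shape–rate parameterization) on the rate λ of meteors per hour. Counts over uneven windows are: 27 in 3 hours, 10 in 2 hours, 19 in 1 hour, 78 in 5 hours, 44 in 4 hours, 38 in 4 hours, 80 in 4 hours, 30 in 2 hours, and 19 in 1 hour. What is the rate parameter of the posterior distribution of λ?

40

Total count: 27 + 10 + 19 + 78 + 44 + 38 + 80 + 30 + 19 = 345.
Total exposure: 3 + 2 + 1 + 5 + 4 + 4 + 4 + 2 + 1 = 26 hours.
By Gamma–Poisson conjugacy, the posterior is Gamma(α + Σx, β + Σt) = Gamma(27 + 345, 14 + 26) = Gamma(372, 40).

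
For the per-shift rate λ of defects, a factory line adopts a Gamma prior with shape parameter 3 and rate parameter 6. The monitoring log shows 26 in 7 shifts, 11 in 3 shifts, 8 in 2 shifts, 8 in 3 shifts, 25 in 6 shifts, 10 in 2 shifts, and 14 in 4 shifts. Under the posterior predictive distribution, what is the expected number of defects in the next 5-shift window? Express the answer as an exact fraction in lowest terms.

175/11

Total count: 26 + 11 + 8 + 8 + 25 + 10 + 14 = 102.
Total exposure: 7 + 3 + 2 + 3 + 6 + 2 + 4 = 27 shifts.
By Gamma–Poisson conjugacy, the posterior is Gamma(α + Σx, β + Σt) = Gamma(3 + 102, 6 + 27) = Gamma(105, 33).
Predictive mean over a 5-shift window = T·E[λ|data] = 5·105/33 = 175/11.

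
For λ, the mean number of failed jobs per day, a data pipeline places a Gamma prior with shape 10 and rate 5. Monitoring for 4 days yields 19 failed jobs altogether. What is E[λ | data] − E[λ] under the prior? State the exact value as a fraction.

11/9

Total count 19 over total exposure 4 days.
By Gamma–Poisson conjugacy, the posterior is Gamma(α + Σx, β + Σt) = Gamma(10 + 19, 5 + 4) = Gamma(29, 9).
Posterior mean = 29/9 = 29/9; prior mean = 10/5 = 2. Difference = 29/9 − 2 = 11/9.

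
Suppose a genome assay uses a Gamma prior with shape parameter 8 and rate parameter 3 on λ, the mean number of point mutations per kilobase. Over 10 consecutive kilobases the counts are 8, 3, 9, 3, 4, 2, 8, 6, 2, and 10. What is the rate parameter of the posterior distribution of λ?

13

Total count: 8 + 3 + 9 + 3 + 4 + 2 + 8 + 6 + 2 + 10 = 55.
Total exposure: 10 kilobases.
Gamma(α, β) with Poisson data over total exposure Σt gives posterior Gamma(α+Σx, β+Σt) = Gamma(63, 13).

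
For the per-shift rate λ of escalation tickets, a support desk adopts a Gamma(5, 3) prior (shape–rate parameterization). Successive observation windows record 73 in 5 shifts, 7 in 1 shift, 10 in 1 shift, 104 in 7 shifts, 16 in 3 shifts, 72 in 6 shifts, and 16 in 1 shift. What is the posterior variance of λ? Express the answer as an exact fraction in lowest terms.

Total count: 73 + 7 + 10 + 104 + 16 + 72 + 16 = 298.
Total exposure: 5 + 1 + 1 + 7 + 3 + 6 + 1 = 24 shifts.
Gamma(α, β) with Poisson data over total exposure Σt gives posterior Gamma(α+Σx, β+Σt) = Gamma(303, 27).
Posterior variance = α'/β'² = 303/729 = 101/243.

101/243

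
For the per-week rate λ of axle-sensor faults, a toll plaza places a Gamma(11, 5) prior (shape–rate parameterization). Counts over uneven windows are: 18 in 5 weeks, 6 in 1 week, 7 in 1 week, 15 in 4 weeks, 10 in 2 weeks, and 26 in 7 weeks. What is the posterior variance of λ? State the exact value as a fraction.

93/625

Total count: 18 + 6 + 7 + 15 + 10 + 26 = 82.
Total exposure: 5 + 1 + 1 + 4 + 2 + 7 = 20 weeks.
The Gamma prior is conjugate for the Poisson rate, so λ | data ~ Gamma(11+82, 5+20) = Gamma(93, 25).
Posterior variance = α'/β'² = 93/625.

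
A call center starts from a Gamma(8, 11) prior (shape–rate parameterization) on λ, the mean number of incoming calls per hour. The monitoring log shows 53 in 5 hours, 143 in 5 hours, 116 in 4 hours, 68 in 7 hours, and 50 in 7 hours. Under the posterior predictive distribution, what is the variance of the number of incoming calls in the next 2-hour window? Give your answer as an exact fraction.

11972/507

Total count: 53 + 143 + 116 + 68 + 50 = 430.
Total exposure: 5 + 5 + 4 + 7 + 7 = 28 hours.
Posterior: α' = 8 + 430 = 438, β' = 11 + 28 = 39.
The posterior predictive for a window of length T is Negative Binomial with variance T·α'·(β'+T)/β'² = 2·438·41/1521 = 11972/507.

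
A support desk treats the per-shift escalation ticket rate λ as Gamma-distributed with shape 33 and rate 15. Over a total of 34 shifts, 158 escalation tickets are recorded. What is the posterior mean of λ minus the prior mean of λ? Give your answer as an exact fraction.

Total count 158 over total exposure 34 shifts.
Posterior: α' = 33 + 158 = 191, β' = 15 + 34 = 49.
Posterior mean = 191/49 = 191/49; prior mean = 33/15 = 11/5. Difference = 191/49 − 11/5 = 416/245.

416/245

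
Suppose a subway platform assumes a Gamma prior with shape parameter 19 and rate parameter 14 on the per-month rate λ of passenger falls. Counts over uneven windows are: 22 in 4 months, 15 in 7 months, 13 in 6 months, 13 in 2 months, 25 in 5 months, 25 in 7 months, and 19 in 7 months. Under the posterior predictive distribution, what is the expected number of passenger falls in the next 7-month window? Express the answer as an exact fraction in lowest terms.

Total count: 22 + 15 + 13 + 13 + 25 + 25 + 19 = 132.
Total exposure: 4 + 7 + 6 + 2 + 5 + 7 + 7 = 38 months.
By Gamma–Poisson conjugacy, the posterior is Gamma(α + Σx, β + Σt) = Gamma(19 + 132, 14 + 38) = Gamma(151, 52).
Predictive mean over a 7-month window = T·E[λ|data] = 7·151/52 = 1057/52.

1057/52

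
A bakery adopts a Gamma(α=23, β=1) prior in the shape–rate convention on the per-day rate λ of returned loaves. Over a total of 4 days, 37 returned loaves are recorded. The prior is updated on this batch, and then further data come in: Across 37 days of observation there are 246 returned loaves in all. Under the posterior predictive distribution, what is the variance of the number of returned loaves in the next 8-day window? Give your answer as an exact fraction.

Total count 37 over total exposure 4 days.
After the first batch: Gamma(23 + 37, 1 + 4) = Gamma(60, 5).
Total count 246 over total exposure 37 days.
After the second batch: Gamma(60 + 246, 5 + 37) = Gamma(306, 42).
The posterior predictive for a window of length T is Negative Binomial with variance T·α'·(β'+T)/β'² = 8·306·50/1764 = 3400/49.

3400/49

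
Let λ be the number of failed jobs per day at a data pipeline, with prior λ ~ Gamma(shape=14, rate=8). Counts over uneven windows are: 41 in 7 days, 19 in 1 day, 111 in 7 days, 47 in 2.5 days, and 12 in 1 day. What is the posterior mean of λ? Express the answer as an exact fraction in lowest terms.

Total count: 41 + 19 + 111 + 47 + 12 = 230.
Total exposure: 7 + 1 + 7 + 2.5 + 1 = 18.5 days.
By Gamma–Poisson conjugacy, the posterior is Gamma(α + Σx, β + Σt) = Gamma(14 + 230, 8 + 18.5) = Gamma(244, 53/2).
Posterior mean = α'/β' = 244/(53/2) = 488/53.

488/53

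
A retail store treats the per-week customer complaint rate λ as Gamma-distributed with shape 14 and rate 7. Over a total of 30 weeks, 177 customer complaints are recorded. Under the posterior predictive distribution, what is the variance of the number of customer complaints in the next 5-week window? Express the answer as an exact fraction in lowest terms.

40110/1369

Total count 177 over total exposure 30 weeks.
The Gamma prior is conjugate for the Poisson rate, so λ | data ~ Gamma(14+177, 7+30) = Gamma(191, 37).
The posterior predictive for a window of length T is Negative Binomial with variance T·α'·(β'+T)/β'² = 5·191·42/1369 = 40110/1369.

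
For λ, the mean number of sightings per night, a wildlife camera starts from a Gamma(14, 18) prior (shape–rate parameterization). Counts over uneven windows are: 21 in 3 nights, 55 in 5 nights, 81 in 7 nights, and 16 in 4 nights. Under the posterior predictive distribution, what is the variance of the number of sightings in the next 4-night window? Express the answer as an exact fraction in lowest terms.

30668/1369

Total count: 21 + 55 + 81 + 16 = 173.
Total exposure: 3 + 5 + 7 + 4 = 19 nights.
The Gamma prior is conjugate for the Poisson rate, so λ | data ~ Gamma(14+173, 18+19) = Gamma(187, 37).
The posterior predictive for a window of length T is Negative Binomial with variance T·α'·(β'+T)/β'² = 4·187·41/1369 = 30668/1369.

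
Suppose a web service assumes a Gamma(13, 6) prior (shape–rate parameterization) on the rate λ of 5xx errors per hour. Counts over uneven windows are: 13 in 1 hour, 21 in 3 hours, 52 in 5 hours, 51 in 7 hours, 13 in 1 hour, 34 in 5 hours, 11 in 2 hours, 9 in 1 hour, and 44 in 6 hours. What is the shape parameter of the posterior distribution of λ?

261

Total count: 13 + 21 + 52 + 51 + 13 + 34 + 11 + 9 + 44 = 248.
Total exposure: 1 + 3 + 5 + 7 + 1 + 5 + 2 + 1 + 6 = 31 hours.
Posterior: α' = 13 + 248 = 261, β' = 6 + 31 = 37.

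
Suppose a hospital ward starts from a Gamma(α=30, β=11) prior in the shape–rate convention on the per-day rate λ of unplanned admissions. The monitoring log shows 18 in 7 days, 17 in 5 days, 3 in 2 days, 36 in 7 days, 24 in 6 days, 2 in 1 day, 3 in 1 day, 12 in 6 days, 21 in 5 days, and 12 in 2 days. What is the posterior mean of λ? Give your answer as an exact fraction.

Total count: 18 + 17 + 3 + 36 + 24 + 2 + 3 + 12 + 21 + 12 = 148.
Total exposure: 7 + 5 + 2 + 7 + 6 + 1 + 1 + 6 + 5 + 2 = 42 days.
Gamma(α, β) with Poisson data over total exposure Σt gives posterior Gamma(α+Σx, β+Σt) = Gamma(178, 53).
Posterior mean = α'/β' = 178/53.

178/53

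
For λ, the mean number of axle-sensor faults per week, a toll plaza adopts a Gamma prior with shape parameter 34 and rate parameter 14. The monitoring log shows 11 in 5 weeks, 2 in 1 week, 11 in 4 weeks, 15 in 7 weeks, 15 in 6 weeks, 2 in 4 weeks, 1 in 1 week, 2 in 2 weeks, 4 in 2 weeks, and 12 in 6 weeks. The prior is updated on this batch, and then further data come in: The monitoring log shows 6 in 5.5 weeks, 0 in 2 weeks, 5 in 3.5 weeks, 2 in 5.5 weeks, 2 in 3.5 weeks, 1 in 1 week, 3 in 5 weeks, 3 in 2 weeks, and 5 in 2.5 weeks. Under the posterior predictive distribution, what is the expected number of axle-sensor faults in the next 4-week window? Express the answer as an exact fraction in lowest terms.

Total count: 11 + 2 + 11 + 15 + 15 + 2 + 1 + 2 + 4 + 12 = 75.
Total exposure: 5 + 1 + 4 + 7 + 6 + 4 + 1 + 2 + 2 + 6 = 38 weeks.
After the first batch: Gamma(34 + 75, 14 + 38) = Gamma(109, 52).
Total count: 6 + 0 + 5 + 2 + 2 + 1 + 3 + 3 + 5 = 27.
Total exposure: 5.5 + 2 + 3.5 + 5.5 + 3.5 + 1 + 5 + 2 + 2.5 = 30.5 weeks.
After the second batch: Gamma(109 + 27, 52 + 30.5) = Gamma(136, 165/2).
Predictive mean over a 4-week window = T·E[λ|data] = 4·136/(165/2) = 1088/165.

1088/165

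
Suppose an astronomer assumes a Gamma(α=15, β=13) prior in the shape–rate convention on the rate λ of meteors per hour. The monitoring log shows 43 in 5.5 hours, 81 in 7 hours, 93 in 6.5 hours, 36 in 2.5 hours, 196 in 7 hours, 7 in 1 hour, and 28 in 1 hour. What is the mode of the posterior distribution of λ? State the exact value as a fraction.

332/29

Total count: 43 + 81 + 93 + 36 + 196 + 7 + 28 = 484.
Total exposure: 5.5 + 7 + 6.5 + 2.5 + 7 + 1 + 1 = 30.5 hours.
Gamma(α, β) with Poisson data over total exposure Σt gives posterior Gamma(α+Σx, β+Σt) = Gamma(499, 87/2).
Posterior mode = (α'−1)/β' = 498/(87/2) = 332/29.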